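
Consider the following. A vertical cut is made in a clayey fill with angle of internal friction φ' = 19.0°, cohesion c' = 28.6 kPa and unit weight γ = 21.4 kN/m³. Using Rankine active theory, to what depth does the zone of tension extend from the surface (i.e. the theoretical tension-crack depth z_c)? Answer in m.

K_a = tan²(45° − 19.0°/2) = 0.5088; √K_a = 0.7133.
The active pressure is zero where K_a γ z = 2c√K_a, so z_c = 2c/(γ√K_a) = 2×28.6/(21.4×0.7133) = 3.747 m.

3.75 m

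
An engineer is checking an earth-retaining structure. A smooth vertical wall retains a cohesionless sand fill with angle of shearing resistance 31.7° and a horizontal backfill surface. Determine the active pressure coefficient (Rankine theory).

K_a = tan²(45° − φ/2) = tan²(29.15°) = 0.3111.

0.311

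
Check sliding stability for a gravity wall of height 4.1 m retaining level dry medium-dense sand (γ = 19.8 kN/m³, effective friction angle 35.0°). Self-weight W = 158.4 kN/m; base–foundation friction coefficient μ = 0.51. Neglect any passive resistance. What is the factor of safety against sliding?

1.79

K_a = tan²(45° − 35.0°/2) = 0.2710.
P_a = ½K_aγH² = 0.5×0.2710×19.8×4.1² = 45.10 kN/m, acting at H/3 = 1.367 m above the base.
FS_sliding = μW / P_a = 0.51×158.4 / 45.10 = 1.791.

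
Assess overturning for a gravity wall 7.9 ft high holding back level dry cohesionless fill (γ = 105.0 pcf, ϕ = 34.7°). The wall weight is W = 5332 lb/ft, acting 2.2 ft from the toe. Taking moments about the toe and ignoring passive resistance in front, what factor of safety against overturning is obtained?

K_a = tan²(45° − 34.7°/2) = 0.2745.
P_a = ½K_aγH² = 0.5×0.2745×105.0×7.9² = 899.3 lb/ft, acting at H/3 = 2.633 ft above the base.
Overturning moment M_o = P_a × H/3 = 899.3 × 2.633 = 2368.
Resisting moment M_r = W × 2.2 = 5332 × 2.2 = 11730.
FS_overturning = M_r/M_o = 11730/2368 = 4.953.

4.95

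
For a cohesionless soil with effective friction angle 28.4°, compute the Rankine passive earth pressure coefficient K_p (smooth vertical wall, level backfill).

K_p = (1 + sin φ)/(1 − sin φ) = tan²(45° + 28.4°/2) = 2.814.

2.81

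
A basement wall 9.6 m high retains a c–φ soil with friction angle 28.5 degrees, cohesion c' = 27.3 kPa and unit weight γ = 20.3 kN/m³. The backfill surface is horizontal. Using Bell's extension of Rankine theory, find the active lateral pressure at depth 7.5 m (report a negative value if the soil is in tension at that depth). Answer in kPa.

21.4 kPa

K_a = (1 − sin φ)/(1 + sin φ) = 0.3540.
σ_a = K_a γ z − 2c√K_a = 0.3540×20.3×7.5 − 2×27.3×0.5949 = 21.41 kPa.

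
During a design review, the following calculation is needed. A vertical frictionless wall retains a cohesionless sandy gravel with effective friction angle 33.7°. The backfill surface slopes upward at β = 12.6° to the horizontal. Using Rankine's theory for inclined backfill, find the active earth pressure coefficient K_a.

K_a = cos β · (cos β − √(cos²β − cos²φ)) / (cos β + √(cos²β − cos²φ)).
cos β = 0.9759, cos φ = 0.8320, √(cos²β − cos²φ) = 0.5102.
K_a = 0.9759 × (0.9759 − 0.5102)/(0.9759 + 0.5102) = 0.3059.

0.306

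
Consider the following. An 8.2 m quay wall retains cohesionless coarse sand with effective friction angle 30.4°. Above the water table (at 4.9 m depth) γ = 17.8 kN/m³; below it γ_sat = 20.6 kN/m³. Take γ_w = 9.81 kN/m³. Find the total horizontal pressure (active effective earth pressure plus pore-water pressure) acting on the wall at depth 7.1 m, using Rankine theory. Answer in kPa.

K_a = (1 − sin φ)/(1 + sin φ) = 0.3280.
γ' = 20.6 − 9.81 = 10.79 kN/m³.
Effective vertical stress at 7.1 m: σ'_v = 17.8×4.9 + 10.79×2.20 = 111.0 kPa.
σ'_h = K_a σ'_v = 0.3280 × 111.0 = 36.39 kPa; u = γ_w × 2.20 = 21.58 kPa.
Total σ_h = 36.39 + 21.58 = 57.98 kPa.

58.0 kPa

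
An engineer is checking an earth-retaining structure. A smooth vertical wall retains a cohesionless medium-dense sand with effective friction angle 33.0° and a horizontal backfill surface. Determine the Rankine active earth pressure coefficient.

0.295

K_a = tan²(45° − φ/2) = tan²(28.50°) = 0.2948.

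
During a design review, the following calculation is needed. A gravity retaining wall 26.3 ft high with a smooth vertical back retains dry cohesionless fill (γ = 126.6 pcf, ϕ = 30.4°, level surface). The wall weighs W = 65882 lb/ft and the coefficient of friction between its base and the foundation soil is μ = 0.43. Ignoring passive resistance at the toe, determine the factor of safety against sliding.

1.97

K_a = tan²(45° − 30.4°/2) = 0.3280.
P_a = ½K_aγH² = 0.5×0.3280×126.6×26.3² = 14360 lb/ft, acting at H/3 = 8.767 ft above the base.
FS_sliding = μW / P_a = 0.43×65882 / 14360 = 1.973.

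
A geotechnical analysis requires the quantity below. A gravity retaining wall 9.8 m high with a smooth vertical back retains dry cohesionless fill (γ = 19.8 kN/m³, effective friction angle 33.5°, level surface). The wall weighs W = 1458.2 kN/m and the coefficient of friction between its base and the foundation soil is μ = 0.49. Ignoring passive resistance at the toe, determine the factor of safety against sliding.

K_a = tan²(45° − 33.5°/2) = 0.2887.
P_a = ½K_aγH² = 0.5×0.2887×19.8×9.8² = 274.5 kN/m, acting at H/3 = 3.267 m above the base.
FS_sliding = μW / P_a = 0.49×1458.2 / 274.5 = 2.603.

2.60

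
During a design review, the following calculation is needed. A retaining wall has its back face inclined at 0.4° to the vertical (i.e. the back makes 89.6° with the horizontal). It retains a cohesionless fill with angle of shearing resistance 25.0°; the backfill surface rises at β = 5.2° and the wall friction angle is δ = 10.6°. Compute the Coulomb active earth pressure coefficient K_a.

K_a = sin²(α+φ) / [sin²α · sin(α−δ) · (1 + √{sin(φ+δ)sin(φ−β) / (sin(α−δ)sin(α+β))})²].
With α = 89.6°, φ = 25.0°, δ = 10.6°, β = 5.2°: K_a = 0.4011.

0.401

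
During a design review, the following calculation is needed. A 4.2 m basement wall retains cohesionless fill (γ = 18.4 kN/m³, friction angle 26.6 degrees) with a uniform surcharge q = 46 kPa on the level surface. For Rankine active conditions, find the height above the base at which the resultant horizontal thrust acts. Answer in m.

K_a = 0.3814.
Triangular part P₁ = ½K_aγH² = 61.90 at H/3 = 1.400 m; rectangular part P₂ = K_a q H = 73.70 at H/2 = 2.100 m.
ȳ = (P₁·1.400 + P₂·2.100)/(P₁+P₂) = 1.780 m.

1.78 m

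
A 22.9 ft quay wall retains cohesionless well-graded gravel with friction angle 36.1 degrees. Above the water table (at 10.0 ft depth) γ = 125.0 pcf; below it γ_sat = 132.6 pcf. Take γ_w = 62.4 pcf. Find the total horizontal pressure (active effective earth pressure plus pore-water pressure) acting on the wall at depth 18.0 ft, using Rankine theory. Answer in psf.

K_a = (1 − sin φ)/(1 + sin φ) = 0.2585.
γ' = 132.6 − 62.4 = 70.20 pcf.
Effective vertical stress at 18.0 ft: σ'_v = 125.0×10.0 + 70.20×8.00 = 1812 psf.
σ'_h = K_a σ'_v = 0.2585 × 1812 = 468.3 psf; u = γ_w × 8.00 = 499.2 psf.
Total σ_h = 468.3 + 499.2 = 967.5 psf.

967 psf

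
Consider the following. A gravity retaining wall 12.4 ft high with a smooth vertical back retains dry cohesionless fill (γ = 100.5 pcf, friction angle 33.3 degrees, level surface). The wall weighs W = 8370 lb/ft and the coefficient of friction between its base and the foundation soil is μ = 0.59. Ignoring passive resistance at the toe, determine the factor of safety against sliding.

K_a = tan²(45° − 33.3°/2) = 0.2911.
P_a = ½K_aγH² = 0.5×0.2911×100.5×12.4² = 2249 lb/ft, acting at H/3 = 4.133 ft above the base.
FS_sliding = μW / P_a = 0.59×8370 / 2249 = 2.195.

2.20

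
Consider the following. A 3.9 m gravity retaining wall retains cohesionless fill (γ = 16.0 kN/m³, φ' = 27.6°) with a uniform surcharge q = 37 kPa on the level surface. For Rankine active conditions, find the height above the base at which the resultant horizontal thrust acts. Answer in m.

1.65 m

K_a = 0.3668.
Triangular part P₁ = ½K_aγH² = 44.63 at H/3 = 1.300 m; rectangular part P₂ = K_a q H = 52.93 at H/2 = 1.950 m.
ȳ = (P₁·1.300 + P₂·1.950)/(P₁+P₂) = 1.653 m.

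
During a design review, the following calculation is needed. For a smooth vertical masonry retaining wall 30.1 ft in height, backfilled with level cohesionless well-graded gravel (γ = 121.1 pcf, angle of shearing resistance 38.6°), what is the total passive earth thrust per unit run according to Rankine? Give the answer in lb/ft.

K_p = tan²(45° + φ/2) = 4.317.
P_p = ½ K_p γ H² = 0.5 × 4.317 × 121.1 × 30.1² = 236900 lb/ft.

237000 lb/ft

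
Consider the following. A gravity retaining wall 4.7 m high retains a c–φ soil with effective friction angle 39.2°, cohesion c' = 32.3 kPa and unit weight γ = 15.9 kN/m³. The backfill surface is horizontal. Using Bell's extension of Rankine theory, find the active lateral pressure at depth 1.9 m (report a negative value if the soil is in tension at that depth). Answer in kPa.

K_a = (1 − sin φ)/(1 + sin φ) = 0.2255.
σ_a = K_a γ z − 2c√K_a = 0.2255×15.9×1.9 − 2×32.3×0.4748 = -23.86 kPa.

-23.9 kPa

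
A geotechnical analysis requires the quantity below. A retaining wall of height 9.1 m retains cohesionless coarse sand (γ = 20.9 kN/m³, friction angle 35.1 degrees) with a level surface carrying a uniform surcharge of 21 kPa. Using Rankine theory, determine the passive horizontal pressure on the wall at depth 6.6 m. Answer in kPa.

K_p = (1 + sin φ)/(1 − sin φ) = 3.706.
σ_v = γz + q = 20.9 × 6.6 + 21 = 158.9 kPa.
σ_h = K_p σ_v = 3.706 × 158.9 = 589.0 kPa.

589 kPa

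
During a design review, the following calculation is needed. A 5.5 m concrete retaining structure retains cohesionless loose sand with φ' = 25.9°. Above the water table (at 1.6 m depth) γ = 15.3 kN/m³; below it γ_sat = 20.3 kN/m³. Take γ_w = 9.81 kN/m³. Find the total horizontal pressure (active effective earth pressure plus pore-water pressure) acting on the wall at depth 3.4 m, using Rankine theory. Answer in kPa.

34.7 kPa

K_a = (1 − sin φ)/(1 + sin φ) = 0.3920.
γ' = 20.3 − 9.81 = 10.49 kN/m³.
Effective vertical stress at 3.4 m: σ'_v = 15.3×1.6 + 10.49×1.80 = 43.36 kPa.
σ'_h = K_a σ'_v = 0.3920 × 43.36 = 17.00 kPa; u = γ_w × 1.80 = 17.66 kPa.
Total σ_h = 17.00 + 17.66 = 34.66 kPa.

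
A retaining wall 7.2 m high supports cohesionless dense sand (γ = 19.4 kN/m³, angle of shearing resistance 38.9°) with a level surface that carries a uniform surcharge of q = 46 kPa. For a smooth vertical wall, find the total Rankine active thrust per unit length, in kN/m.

K_a = tan²(45° − φ/2) = 0.2285.
Soil triangle: ½ K_a γ H² = 0.5×0.2285×19.4×7.2² = 114.9 kN/m.
Surcharge rectangle: K_a q H = 0.2285×46×7.2 = 75.69 kN/m.
Total = 114.9 + 75.69 = 190.6 kN/m.

191 kN/m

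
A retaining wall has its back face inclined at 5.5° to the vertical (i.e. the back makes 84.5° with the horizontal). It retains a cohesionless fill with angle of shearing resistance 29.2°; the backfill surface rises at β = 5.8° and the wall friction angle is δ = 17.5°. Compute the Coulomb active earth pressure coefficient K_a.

0.378

K_a = sin²(α+φ) / [sin²α · sin(α−δ) · (1 + √{sin(φ+δ)sin(φ−β) / (sin(α−δ)sin(α+β))})²].
With α = 84.5°, φ = 29.2°, δ = 17.5°, β = 5.8°: K_a = 0.3776.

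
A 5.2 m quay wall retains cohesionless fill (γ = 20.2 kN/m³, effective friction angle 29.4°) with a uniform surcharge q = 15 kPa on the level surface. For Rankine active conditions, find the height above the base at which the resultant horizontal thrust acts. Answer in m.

1.93 m

K_a = 0.3415.
Triangular part P₁ = ½K_aγH² = 93.26 at H/3 = 1.733 m; rectangular part P₂ = K_a q H = 26.63 at H/2 = 2.600 m.
ȳ = (P₁·1.733 + P₂·2.600)/(P₁+P₂) = 1.926 m.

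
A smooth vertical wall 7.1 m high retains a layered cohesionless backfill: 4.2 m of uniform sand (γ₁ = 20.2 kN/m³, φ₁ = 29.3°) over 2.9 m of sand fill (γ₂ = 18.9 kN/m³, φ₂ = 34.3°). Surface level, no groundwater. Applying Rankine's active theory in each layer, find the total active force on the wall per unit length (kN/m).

152 kN/m

K_a1 = tan²(45°−29.3°/2) = 0.3428; K_a2 = tan²(45°−34.3°/2) = 0.2792.
Layer 1: σ at base = K_a1 γ₁ h₁ = 29.09 kPa; P₁ = ½×29.09×4.2 = 61.08.
Layer 2: σ_v at top = γ₁h₁ = 84.84; σ_h top = K_a2×84.84 = 23.68; σ_h base = K_a2×(84.84+18.9×2.9) = 38.98.
P₂ = ½(23.68+38.98)×2.9 = 90.87. Total P_a = 61.08+90.87 = 152.0 kN/m.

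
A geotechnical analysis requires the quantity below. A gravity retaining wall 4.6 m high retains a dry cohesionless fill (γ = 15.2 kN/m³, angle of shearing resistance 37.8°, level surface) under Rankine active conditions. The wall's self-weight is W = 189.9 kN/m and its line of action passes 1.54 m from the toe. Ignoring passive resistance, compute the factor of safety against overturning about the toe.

K_a = tan²(45° − 37.8°/2) = 0.2400.
P_a = ½K_aγH² = 0.5×0.2400×15.2×4.6² = 38.60 kN/m, acting at H/3 = 1.533 m above the base.
Overturning moment M_o = P_a × H/3 = 38.60 × 1.533 = 59.18.
Resisting moment M_r = W × 1.54 = 189.9 × 1.54 = 292.4.
FS_overturning = M_r/M_o = 292.4/59.18 = 4.942.

4.94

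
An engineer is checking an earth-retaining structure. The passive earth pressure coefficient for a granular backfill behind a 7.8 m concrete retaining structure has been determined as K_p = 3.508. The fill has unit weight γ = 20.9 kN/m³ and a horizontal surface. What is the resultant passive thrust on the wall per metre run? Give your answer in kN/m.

P = ½ K_p γ H² = 0.5 × 3.508 × 20.9 × 7.8² = 2230 kN/m.

2230 kN/m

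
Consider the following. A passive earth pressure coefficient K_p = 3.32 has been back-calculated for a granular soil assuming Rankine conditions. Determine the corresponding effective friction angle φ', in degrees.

32.5°

K_p = (1+sin φ)/(1−sin φ) ⇒ sin φ = (K_p − 1)/(K_p + 1) = 0.5370.
φ = arcsin(0.5370) = 32.48°.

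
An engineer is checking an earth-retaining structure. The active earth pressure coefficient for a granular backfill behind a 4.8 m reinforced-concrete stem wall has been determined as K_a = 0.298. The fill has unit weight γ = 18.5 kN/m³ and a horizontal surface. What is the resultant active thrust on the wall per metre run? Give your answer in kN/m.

63.5 kN/m

P = ½ K_a γ H² = 0.5 × 0.298 × 18.5 × 4.8² = 63.51 kN/m.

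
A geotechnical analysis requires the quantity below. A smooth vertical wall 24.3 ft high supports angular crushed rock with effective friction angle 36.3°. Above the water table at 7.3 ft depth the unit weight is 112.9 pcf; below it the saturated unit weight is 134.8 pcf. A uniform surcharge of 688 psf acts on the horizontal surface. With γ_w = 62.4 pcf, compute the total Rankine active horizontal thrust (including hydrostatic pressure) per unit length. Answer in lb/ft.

K_a = tan²(45° − φ/2) = 0.2563.
γ' = 134.8 − 62.4 = 72.40 pcf. h₂ = H − d_w = 17.0 ft.
σ'_h: at surface K_a·q = 176.3; at WT K_a(q+γd_w) = 387.5; at base K_a(q+γd_w+γ'h₂) = 702.9 psf.
P₁ = ½(176.3+387.5)×7.3 = 2058; P₂ = ½(387.5+702.9)×17.0 = 9269; P_w = ½γ_w h₂² = 9017.
Total = 2058+9269+9017 = 20340 lb/ft.

20300 lb/ft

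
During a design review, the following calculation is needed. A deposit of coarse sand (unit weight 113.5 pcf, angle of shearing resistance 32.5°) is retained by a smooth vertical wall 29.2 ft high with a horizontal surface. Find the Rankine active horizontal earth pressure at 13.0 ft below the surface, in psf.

K_a = (1 − sin φ)/(1 + sin φ) = 0.3010.
σ_h = K_a γ z = 0.3010 × 113.5 × 13.0 = 444.1 psf.

444 psf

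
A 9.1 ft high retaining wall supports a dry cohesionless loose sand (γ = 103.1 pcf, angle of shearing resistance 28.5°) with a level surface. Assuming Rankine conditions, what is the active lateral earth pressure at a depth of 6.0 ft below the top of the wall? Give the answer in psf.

219 psf

K_a = (1 − sin φ)/(1 + sin φ) = 0.3540.
σ_h = K_a γ z = 0.3540 × 103.1 × 6.0 = 219.0 psf.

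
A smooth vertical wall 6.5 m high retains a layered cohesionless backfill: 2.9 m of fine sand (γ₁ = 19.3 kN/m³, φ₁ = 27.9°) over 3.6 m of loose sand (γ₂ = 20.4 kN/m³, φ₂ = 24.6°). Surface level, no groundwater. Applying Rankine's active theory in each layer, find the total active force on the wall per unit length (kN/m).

K_a1 = tan²(45°−27.9°/2) = 0.3625; K_a2 = tan²(45°−24.6°/2) = 0.4121.
Layer 1: σ at base = K_a1 γ₁ h₁ = 20.29 kPa; P₁ = ½×20.29×2.9 = 29.42.
Layer 2: σ_v at top = γ₁h₁ = 55.97; σ_h top = K_a2×55.97 = 23.07; σ_h base = K_a2×(55.97+20.4×3.6) = 53.34.
P₂ = ½(23.07+53.34)×3.6 = 137.5. Total P_a = 29.42+137.5 = 166.9 kN/m.

167 kN/m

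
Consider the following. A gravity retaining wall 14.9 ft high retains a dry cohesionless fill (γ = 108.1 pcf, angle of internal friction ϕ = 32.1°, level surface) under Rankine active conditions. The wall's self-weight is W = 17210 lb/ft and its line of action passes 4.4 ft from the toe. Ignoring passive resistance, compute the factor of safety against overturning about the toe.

4.15

K_a = tan²(45° − 32.1°/2) = 0.3060.
P_a = ½K_aγH² = 0.5×0.3060×108.1×14.9² = 3672 lb/ft, acting at H/3 = 4.967 ft above the base.
Overturning moment M_o = P_a × H/3 = 3672 × 4.967 = 18240.
Resisting moment M_r = W × 4.4 = 17210 × 4.4 = 75720.
FS_overturning = M_r/M_o = 75720/18240 = 4.152.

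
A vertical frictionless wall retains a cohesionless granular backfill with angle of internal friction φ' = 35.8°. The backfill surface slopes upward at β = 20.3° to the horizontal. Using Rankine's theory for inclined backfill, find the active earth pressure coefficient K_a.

K_a = cos β · (cos β − √(cos²β − cos²φ)) / (cos β + √(cos²β − cos²φ)).
cos β = 0.9379, cos φ = 0.8111, √(cos²β − cos²φ) = 0.4710.
K_a = 0.9379 × (0.9379 − 0.4710)/(0.9379 + 0.4710) = 0.3108.

0.311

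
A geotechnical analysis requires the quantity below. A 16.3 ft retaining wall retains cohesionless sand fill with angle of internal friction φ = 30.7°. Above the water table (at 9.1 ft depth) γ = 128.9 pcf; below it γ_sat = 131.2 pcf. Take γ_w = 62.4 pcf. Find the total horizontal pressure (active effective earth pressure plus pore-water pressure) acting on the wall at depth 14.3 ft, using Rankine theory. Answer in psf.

K_a = (1 − sin φ)/(1 + sin φ) = 0.3240.
γ' = 131.2 − 62.4 = 68.80 pcf.
Effective vertical stress at 14.3 ft: σ'_v = 128.9×9.1 + 68.80×5.20 = 1531 psf.
σ'_h = K_a σ'_v = 0.3240 × 1531 = 496.0 psf; u = γ_w × 5.20 = 324.5 psf.
Total σ_h = 496.0 + 324.5 = 820.5 psf.

820 psf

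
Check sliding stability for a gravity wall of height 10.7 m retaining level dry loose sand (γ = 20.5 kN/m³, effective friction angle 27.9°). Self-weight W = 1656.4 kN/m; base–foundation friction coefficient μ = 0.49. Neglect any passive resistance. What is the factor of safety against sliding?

K_a = tan²(45° − 27.9°/2) = 0.3625.
P_a = ½K_aγH² = 0.5×0.3625×20.5×10.7² = 425.4 kN/m, acting at H/3 = 3.567 m above the base.
FS_sliding = μW / P_a = 0.49×1656.4 / 425.4 = 1.908.

1.91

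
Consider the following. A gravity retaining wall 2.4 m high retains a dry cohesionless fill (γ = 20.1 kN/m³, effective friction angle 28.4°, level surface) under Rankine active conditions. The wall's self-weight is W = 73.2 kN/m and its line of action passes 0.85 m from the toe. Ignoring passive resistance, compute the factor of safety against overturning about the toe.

K_a = tan²(45° − 28.4°/2) = 0.3554.
P_a = ½K_aγH² = 0.5×0.3554×20.1×2.4² = 20.57 kN/m, acting at H/3 = 0.8000 m above the base.
Overturning moment M_o = P_a × H/3 = 20.57 × 0.8000 = 16.46.
Resisting moment M_r = W × 0.85 = 73.2 × 0.85 = 62.22.
FS_overturning = M_r/M_o = 62.22/16.46 = 3.781.

3.78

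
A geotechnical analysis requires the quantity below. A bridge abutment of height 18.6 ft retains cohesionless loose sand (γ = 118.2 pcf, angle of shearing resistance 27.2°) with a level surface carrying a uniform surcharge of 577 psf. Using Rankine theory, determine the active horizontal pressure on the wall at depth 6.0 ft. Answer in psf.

K_a = (1 − sin φ)/(1 + sin φ) = 0.3726.
σ_v = γz + q = 118.2 × 6.0 + 577 = 1286 psf.
σ_h = K_a σ_v = 0.3726 × 1286 = 479.2 psf.

479 psf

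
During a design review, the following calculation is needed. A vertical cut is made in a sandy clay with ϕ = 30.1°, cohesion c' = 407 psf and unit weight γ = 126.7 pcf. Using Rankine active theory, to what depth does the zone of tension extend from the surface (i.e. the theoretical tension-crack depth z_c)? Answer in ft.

11.2 ft

K_a = tan²(45° − 30.1°/2) = 0.3320; √K_a = 0.5762.
The active pressure is zero where K_a γ z = 2c√K_a, so z_c = 2c/(γ√K_a) = 2×407/(126.7×0.5762) = 11.15 ft.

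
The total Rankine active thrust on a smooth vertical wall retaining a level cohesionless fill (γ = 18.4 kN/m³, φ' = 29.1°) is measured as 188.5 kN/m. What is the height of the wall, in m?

K_a = 0.3456. P_a = ½ K_a γ H² ⇒ H = √(2P_a/(K_a γ)).
H = √(2×188.5/(0.3456×18.4)) = 7.700 m.

7.70 m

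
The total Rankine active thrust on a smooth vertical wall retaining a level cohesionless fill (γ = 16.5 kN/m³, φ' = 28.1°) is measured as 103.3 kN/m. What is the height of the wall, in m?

K_a = 0.3596. P_a = ½ K_a γ H² ⇒ H = √(2P_a/(K_a γ)).
H = √(2×103.3/(0.3596×16.5)) = 5.901 m.

5.90 m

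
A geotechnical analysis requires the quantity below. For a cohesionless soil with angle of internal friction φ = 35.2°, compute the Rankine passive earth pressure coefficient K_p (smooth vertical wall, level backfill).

K_p = (1 + sin φ)/(1 − sin φ) = tan²(45° + 35.2°/2) = 3.722.

3.72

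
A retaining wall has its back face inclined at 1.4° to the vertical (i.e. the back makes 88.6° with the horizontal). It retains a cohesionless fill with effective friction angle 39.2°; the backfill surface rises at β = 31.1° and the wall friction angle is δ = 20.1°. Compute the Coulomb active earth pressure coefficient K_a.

0.349

K_a = sin²(α+φ) / [sin²α · sin(α−δ) · (1 + √{sin(φ+δ)sin(φ−β) / (sin(α−δ)sin(α+β))})²].
With α = 88.6°, φ = 39.2°, δ = 20.1°, β = 31.1°: K_a = 0.3489.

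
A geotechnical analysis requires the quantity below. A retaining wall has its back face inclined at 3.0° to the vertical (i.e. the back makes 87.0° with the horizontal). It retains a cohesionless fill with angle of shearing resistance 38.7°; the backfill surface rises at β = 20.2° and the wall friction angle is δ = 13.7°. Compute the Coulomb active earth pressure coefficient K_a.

K_a = sin²(α+φ) / [sin²α · sin(α−δ) · (1 + √{sin(φ+δ)sin(φ−β) / (sin(α−δ)sin(α+β))})²].
With α = 87.0°, φ = 38.7°, δ = 13.7°, β = 20.2°: K_a = 0.2972.

0.297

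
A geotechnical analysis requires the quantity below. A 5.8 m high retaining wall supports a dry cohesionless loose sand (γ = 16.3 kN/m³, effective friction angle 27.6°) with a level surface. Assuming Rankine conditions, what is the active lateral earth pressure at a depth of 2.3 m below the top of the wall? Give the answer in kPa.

13.8 kPa

K_a = (1 − sin φ)/(1 + sin φ) = 0.3668.
σ_h = K_a γ z = 0.3668 × 16.3 × 2.3 = 13.75 kPa.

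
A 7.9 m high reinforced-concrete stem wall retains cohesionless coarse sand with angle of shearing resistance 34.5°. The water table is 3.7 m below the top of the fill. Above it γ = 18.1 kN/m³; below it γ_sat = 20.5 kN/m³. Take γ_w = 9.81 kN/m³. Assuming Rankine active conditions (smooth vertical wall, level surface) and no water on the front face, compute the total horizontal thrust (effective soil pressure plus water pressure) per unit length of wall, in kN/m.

K_a = tan²(45° − φ/2) = 0.2768.
γ' = 20.5 − 9.81 = 10.69 kN/m³. Depth below WT = 4.2 m.
σ'_h at WT = K_a γ d_w = 18.54 kPa; at base = 18.54 + K_a γ' × 4.2 = 30.97 kPa.
P₁ (0–3.7 m) = ½×18.54×3.7 = 34.29. P₂ (3.7–7.9 m) = ½(18.54+30.97)×4.2 = 104.0.
P_w = ½ γ_w h₂² = 0.5×9.81×4.2² = 86.52. Total = 34.29+104.0+86.52 = 224.8 kN/m.

225 kN/m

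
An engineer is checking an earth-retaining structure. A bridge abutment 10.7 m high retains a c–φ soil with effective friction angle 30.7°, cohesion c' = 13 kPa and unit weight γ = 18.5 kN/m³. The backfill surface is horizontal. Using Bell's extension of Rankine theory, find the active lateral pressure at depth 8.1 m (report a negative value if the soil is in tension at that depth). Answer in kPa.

K_a = (1 − sin φ)/(1 + sin φ) = 0.3240.
σ_a = K_a γ z − 2c√K_a = 0.3240×18.5×8.1 − 2×13×0.5692 = 33.76 kPa.

33.8 kPa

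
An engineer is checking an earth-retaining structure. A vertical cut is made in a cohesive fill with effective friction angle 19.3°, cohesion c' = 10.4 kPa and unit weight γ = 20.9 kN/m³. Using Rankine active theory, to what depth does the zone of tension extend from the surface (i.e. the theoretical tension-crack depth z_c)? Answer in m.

1.40 m

K_a = tan²(45° − 19.3°/2) = 0.5032; √K_a = 0.7094.
The active pressure is zero where K_a γ z = 2c√K_a, so z_c = 2c/(γ√K_a) = 2×10.4/(20.9×0.7094) = 1.403 m.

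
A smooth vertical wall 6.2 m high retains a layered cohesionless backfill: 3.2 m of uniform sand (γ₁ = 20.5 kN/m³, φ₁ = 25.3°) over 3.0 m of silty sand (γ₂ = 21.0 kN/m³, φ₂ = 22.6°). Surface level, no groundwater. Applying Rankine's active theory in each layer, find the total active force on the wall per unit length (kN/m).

K_a1 = tan²(45°−25.3°/2) = 0.4012; K_a2 = tan²(45°−22.6°/2) = 0.4448.
Layer 1: σ at base = K_a1 γ₁ h₁ = 26.32 kPa; P₁ = ½×26.32×3.2 = 42.11.
Layer 2: σ_v at top = γ₁h₁ = 65.60; σ_h top = K_a2×65.60 = 29.18; σ_h base = K_a2×(65.60+21.0×3.0) = 57.20.
P₂ = ½(29.18+57.20)×3.0 = 129.6. Total P_a = 42.11+129.6 = 171.7 kN/m.

172 kN/m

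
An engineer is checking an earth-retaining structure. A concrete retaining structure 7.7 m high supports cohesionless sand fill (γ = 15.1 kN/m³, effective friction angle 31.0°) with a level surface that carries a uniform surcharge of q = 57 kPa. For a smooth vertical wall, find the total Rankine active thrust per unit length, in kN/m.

K_a = tan²(45° − φ/2) = 0.3201.
Soil triangle: ½ K_a γ H² = 0.5×0.3201×15.1×7.7² = 143.3 kN/m.
Surcharge rectangle: K_a q H = 0.3201×57×7.7 = 140.5 kN/m.
Total = 143.3 + 140.5 = 283.8 kN/m.

284 kN/m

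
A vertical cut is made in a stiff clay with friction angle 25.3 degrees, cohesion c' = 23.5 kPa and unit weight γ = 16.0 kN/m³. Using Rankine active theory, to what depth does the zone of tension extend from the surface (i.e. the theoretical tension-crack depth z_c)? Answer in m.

K_a = tan²(45° − 25.3°/2) = 0.4012; √K_a = 0.6334.
The active pressure is zero where K_a γ z = 2c√K_a, so z_c = 2c/(γ√K_a) = 2×23.5/(16.0×0.6334) = 4.638 m.

4.64 m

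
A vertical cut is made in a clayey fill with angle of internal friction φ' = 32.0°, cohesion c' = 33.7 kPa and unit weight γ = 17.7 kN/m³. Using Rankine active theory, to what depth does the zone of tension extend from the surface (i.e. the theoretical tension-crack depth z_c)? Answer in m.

6.87 m

K_a = tan²(45° − 32.0°/2) = 0.3073; √K_a = 0.5543.
The active pressure is zero where K_a γ z = 2c√K_a, so z_c = 2c/(γ√K_a) = 2×33.7/(17.7×0.5543) = 6.870 m.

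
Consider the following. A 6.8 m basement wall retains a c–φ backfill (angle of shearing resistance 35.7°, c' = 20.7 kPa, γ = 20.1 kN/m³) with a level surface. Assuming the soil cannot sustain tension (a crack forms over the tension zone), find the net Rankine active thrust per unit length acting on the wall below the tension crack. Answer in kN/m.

K_a = 0.2630; √K_a = 0.5128.
Tension-crack depth z_c = 2c/(γ√K_a) = 2×20.7/(20.1×0.5128) = 4.016 m.
σ_a at base = K_a γ H − 2c√K_a = 0.2630×20.1×6.8 − 2×20.7×0.5128 = 14.71 kPa.
P_a = ½ × 14.71 × (H − z_c) = 0.5×14.71×2.784 = 20.48 kN/m.

20.5 kN/m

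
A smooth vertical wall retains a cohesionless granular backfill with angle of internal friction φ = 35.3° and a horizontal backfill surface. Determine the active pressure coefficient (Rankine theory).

0.268

K_a = (1 − sin φ)/(1 + sin φ) = (1 − sin 35.3°)/(1 + sin 35.3°) = 0.2675.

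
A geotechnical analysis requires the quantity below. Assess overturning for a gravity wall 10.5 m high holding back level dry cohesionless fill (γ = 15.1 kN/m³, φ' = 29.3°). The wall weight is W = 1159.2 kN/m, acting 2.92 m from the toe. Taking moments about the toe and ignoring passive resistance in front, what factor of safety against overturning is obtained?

3.39

K_a = tan²(45° − 29.3°/2) = 0.3428.
P_a = ½K_aγH² = 0.5×0.3428×15.1×10.5² = 285.4 kN/m, acting at H/3 = 3.500 m above the base.
Overturning moment M_o = P_a × H/3 = 285.4 × 3.500 = 998.8.
Resisting moment M_r = W × 2.92 = 1159.2 × 2.92 = 3385.
FS_overturning = M_r/M_o = 3385/998.8 = 3.389.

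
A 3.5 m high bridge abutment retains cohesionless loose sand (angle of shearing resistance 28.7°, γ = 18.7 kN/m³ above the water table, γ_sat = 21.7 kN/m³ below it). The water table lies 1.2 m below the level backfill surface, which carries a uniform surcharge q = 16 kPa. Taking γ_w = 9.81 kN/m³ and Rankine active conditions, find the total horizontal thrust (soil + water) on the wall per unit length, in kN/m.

K_a = tan²(45° − φ/2) = 0.3511.
γ' = 21.7 − 9.81 = 11.89 kN/m³. h₂ = H − d_w = 2.3 m.
σ'_h: at surface K_a·q = 5.618; at WT K_a(q+γd_w) = 13.50; at base K_a(q+γd_w+γ'h₂) = 23.10 kPa.
P₁ = ½(5.618+13.50)×1.2 = 11.47; P₂ = ½(13.50+23.10)×2.3 = 42.09; P_w = ½γ_w h₂² = 25.95.
Total = 11.47+42.09+25.95 = 79.51 kN/m.

79.5 kN/m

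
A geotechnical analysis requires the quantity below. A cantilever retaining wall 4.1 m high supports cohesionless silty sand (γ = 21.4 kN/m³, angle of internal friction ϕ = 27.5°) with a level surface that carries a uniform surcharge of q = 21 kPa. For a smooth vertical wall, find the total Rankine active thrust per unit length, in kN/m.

97.9 kN/m

K_a = tan²(45° − φ/2) = 0.3682.
Soil triangle: ½ K_a γ H² = 0.5×0.3682×21.4×4.1² = 66.23 kN/m.
Surcharge rectangle: K_a q H = 0.3682×21×4.1 = 31.70 kN/m.
Total = 66.23 + 31.70 = 97.94 kN/m.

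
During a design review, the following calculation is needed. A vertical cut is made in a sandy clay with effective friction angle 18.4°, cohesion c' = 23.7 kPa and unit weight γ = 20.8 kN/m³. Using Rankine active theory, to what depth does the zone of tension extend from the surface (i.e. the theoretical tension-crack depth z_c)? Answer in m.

K_a = tan²(45° − 18.4°/2) = 0.5202; √K_a = 0.7212.
The active pressure is zero where K_a γ z = 2c√K_a, so z_c = 2c/(γ√K_a) = 2×23.7/(20.8×0.7212) = 3.160 m.

3.16 m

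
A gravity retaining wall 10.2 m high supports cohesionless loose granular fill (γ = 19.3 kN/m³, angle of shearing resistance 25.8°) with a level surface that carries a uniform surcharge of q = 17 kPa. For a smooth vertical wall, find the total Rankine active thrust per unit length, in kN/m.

K_a = tan²(45° − φ/2) = 0.3935.
Soil triangle: ½ K_a γ H² = 0.5×0.3935×19.3×10.2² = 395.1 kN/m.
Surcharge rectangle: K_a q H = 0.3935×17×10.2 = 68.23 kN/m.
Total = 395.1 + 68.23 = 463.3 kN/m.

463 kN/m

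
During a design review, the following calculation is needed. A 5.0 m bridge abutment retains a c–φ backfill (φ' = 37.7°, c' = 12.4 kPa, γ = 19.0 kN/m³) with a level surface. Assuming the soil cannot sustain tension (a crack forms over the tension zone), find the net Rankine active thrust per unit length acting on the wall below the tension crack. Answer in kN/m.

K_a = 0.2411; √K_a = 0.4910.
Tension-crack depth z_c = 2c/(γ√K_a) = 2×12.4/(19.0×0.4910) = 2.658 m.
σ_a at base = K_a γ H − 2c√K_a = 0.2411×19.0×5.0 − 2×12.4×0.4910 = 10.72 kPa.
P_a = ½ × 10.72 × (H − z_c) = 0.5×10.72×2.342 = 12.56 kN/m.

12.6 kN/m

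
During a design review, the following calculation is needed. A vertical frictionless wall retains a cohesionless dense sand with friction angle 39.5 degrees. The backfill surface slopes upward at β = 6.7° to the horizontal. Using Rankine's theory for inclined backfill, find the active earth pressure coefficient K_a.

0.226

K_a = cos β · (cos β − √(cos²β − cos²φ)) / (cos β + √(cos²β − cos²φ)).
cos β = 0.9932, cos φ = 0.7716, √(cos²β − cos²φ) = 0.6253.
K_a = 0.9932 × (0.9932 − 0.6253)/(0.9932 + 0.6253) = 0.2258.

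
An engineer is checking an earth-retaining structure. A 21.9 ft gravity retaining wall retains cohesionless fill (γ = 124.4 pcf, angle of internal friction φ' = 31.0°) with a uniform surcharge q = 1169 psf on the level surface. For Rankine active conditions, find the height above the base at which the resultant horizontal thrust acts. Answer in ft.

K_a = 0.3201.
Triangular part P₁ = ½K_aγH² = 9549 at H/3 = 7.300 ft; rectangular part P₂ = K_a q H = 8195 at H/2 = 10.95 ft.
ȳ = (P₁·7.300 + P₂·10.95)/(P₁+P₂) = 8.986 ft.

8.99 ft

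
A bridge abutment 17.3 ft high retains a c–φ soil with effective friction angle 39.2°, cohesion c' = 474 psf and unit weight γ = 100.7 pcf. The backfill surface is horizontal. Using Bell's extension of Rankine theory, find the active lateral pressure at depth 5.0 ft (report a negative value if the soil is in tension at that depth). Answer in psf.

K_a = (1 − sin φ)/(1 + sin φ) = 0.2255.
σ_a = K_a γ z − 2c√K_a = 0.2255×100.7×5.0 − 2×474×0.4748 = -336.6 psf.

-337 psf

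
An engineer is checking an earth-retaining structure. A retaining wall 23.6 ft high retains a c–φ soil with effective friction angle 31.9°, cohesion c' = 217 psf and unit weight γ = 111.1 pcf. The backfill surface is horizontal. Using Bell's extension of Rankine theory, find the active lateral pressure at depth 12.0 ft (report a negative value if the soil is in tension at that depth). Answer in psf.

170 psf

K_a = (1 − sin φ)/(1 + sin φ) = 0.3085.
σ_a = K_a γ z − 2c√K_a = 0.3085×111.1×12.0 − 2×217×0.5555 = 170.3 psf.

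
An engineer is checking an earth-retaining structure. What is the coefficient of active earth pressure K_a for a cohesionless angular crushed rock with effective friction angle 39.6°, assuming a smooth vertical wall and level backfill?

K_a = (1 − sin φ)/(1 + sin φ) = (1 − sin 39.6°)/(1 + sin 39.6°) = 0.2214.

0.221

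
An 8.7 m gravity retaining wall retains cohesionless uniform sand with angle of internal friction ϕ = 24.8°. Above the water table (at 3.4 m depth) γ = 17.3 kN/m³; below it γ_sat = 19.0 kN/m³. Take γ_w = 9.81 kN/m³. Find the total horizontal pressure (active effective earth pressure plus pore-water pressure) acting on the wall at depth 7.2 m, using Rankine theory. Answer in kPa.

K_a = (1 − sin φ)/(1 + sin φ) = 0.4090.
γ' = 19.0 − 9.81 = 9.190 kN/m³.
Effective vertical stress at 7.2 m: σ'_v = 17.3×3.4 + 9.190×3.80 = 93.74 kPa.
σ'_h = K_a σ'_v = 0.4090 × 93.74 = 38.34 kPa; u = γ_w × 3.80 = 37.28 kPa.
Total σ_h = 38.34 + 37.28 = 75.62 kPa.

75.6 kPa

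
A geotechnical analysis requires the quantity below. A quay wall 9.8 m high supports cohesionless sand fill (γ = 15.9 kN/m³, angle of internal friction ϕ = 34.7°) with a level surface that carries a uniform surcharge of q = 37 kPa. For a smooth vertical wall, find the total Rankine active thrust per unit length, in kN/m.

309 kN/m

K_a = tan²(45° − φ/2) = 0.2745.
Soil triangle: ½ K_a γ H² = 0.5×0.2745×15.9×9.8² = 209.6 kN/m.
Surcharge rectangle: K_a q H = 0.2745×37×9.8 = 99.52 kN/m.
Total = 209.6 + 99.52 = 309.1 kN/m.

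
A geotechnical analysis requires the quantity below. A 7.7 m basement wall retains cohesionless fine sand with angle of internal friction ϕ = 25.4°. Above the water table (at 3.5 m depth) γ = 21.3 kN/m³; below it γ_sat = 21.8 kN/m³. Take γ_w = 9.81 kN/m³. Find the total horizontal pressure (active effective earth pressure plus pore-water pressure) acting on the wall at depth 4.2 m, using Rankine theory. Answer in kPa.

40.0 kPa

K_a = (1 − sin φ)/(1 + sin φ) = 0.3996.
γ' = 21.8 − 9.81 = 11.99 kN/m³.
Effective vertical stress at 4.2 m: σ'_v = 21.3×3.5 + 11.99×0.700 = 82.94 kPa.
σ'_h = K_a σ'_v = 0.3996 × 82.94 = 33.15 kPa; u = γ_w × 0.700 = 6.867 kPa.
Total σ_h = 33.15 + 6.867 = 40.01 kPa.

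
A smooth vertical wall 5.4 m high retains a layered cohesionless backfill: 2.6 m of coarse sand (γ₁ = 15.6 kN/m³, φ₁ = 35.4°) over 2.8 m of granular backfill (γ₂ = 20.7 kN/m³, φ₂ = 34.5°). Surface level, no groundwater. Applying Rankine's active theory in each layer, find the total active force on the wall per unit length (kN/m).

K_a1 = tan²(45°−35.4°/2) = 0.2664; K_a2 = tan²(45°−34.5°/2) = 0.2768.
Layer 1: σ at base = K_a1 γ₁ h₁ = 10.81 kPa; P₁ = ½×10.81×2.6 = 14.05.
Layer 2: σ_v at top = γ₁h₁ = 40.56; σ_h top = K_a2×40.56 = 11.23; σ_h base = K_a2×(40.56+20.7×2.8) = 27.27.
P₂ = ½(11.23+27.27)×2.8 = 53.90. Total P_a = 14.05+53.90 = 67.94 kN/m.

67.9 kN/m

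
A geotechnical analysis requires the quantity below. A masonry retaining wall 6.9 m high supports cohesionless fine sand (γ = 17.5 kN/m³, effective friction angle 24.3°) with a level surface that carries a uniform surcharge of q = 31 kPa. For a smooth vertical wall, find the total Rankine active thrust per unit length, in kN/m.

K_a = tan²(45° − φ/2) = 0.4169.
Soil triangle: ½ K_a γ H² = 0.5×0.4169×17.5×6.9² = 173.7 kN/m.
Surcharge rectangle: K_a q H = 0.4169×31×6.9 = 89.18 kN/m.
Total = 173.7 + 89.18 = 262.9 kN/m.

263 kN/m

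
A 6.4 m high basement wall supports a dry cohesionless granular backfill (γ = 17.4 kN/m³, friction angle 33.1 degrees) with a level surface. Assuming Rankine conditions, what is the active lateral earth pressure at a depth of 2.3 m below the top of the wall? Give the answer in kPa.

11.7 kPa

K_a = (1 − sin φ)/(1 + sin φ) = 0.2936.
σ_h = K_a γ z = 0.2936 × 17.4 × 2.3 = 11.75 kPa.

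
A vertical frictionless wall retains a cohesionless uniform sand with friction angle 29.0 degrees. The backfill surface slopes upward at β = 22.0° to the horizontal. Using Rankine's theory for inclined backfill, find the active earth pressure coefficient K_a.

K_a = cos β · (cos β − √(cos²β − cos²φ)) / (cos β + √(cos²β − cos²φ)).
cos β = 0.9272, cos φ = 0.8746, √(cos²β − cos²φ) = 0.3078.
K_a = 0.9272 × (0.9272 − 0.3078)/(0.9272 + 0.3078) = 0.4651.

0.465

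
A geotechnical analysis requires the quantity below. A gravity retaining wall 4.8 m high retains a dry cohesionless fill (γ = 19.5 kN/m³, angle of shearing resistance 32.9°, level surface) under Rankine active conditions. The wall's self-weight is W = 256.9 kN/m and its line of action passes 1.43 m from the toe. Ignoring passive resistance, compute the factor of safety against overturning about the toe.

3.45

K_a = tan²(45° − 32.9°/2) = 0.2960.
P_a = ½K_aγH² = 0.5×0.2960×19.5×4.8² = 66.50 kN/m, acting at H/3 = 1.600 m above the base.
Overturning moment M_o = P_a × H/3 = 66.50 × 1.600 = 106.4.
Resisting moment M_r = W × 1.43 = 256.9 × 1.43 = 367.4.
FS_overturning = M_r/M_o = 367.4/106.4 = 3.453.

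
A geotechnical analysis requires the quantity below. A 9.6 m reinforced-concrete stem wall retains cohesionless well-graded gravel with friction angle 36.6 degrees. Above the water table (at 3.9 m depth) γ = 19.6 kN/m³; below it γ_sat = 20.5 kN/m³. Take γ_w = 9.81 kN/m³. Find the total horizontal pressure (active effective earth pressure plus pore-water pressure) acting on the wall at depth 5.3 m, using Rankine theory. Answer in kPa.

36.9 kPa

K_a = (1 − sin φ)/(1 + sin φ) = 0.2530.
γ' = 20.5 − 9.81 = 10.69 kN/m³.
Effective vertical stress at 5.3 m: σ'_v = 19.6×3.9 + 10.69×1.40 = 91.41 kPa.
σ'_h = K_a σ'_v = 0.2530 × 91.41 = 23.12 kPa; u = γ_w × 1.40 = 13.73 kPa.
Total σ_h = 23.12 + 13.73 = 36.86 kPa.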